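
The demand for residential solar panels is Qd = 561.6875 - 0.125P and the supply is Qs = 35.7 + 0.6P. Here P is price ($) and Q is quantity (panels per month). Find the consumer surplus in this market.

Set Qd = Qs: 561.6875 - 0.125P = 35.7 + 0.6P, so 525.9875 = 0.725P and P* = 725.5.
Plugging P* into demand: Q* = 561.6875 - 0.125(725.5) = 471.
Demand choke price (Qd = 0): P = 561.6875/0.125 = 4493.5. Consumer surplus = ½ × (4493.5 - 725.5) × 471 = 887364.

Consumer surplus = 887364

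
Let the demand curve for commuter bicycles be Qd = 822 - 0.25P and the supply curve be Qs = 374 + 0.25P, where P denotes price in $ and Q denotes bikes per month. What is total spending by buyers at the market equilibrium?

Total spending by buyers = 535808

The market clears where 822 - 0.25P = 374 + 0.25P. Rearranging, 0.5P = 448, hence P* = 896.
Plugging P* into demand: Q* = 822 - 0.25(896) = 598.
Total spending by buyers = P* × Q* = 896 × 598 = 535808.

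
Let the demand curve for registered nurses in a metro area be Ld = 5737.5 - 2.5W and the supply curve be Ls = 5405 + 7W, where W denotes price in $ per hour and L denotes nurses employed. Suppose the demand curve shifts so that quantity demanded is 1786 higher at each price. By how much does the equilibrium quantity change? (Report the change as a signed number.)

At equilibrium Ld = Ls, so 5737.5 - 2.5W = 5405 + 7W; collecting terms, 332.5 = 9.5W and W* = 35.
Then L* = 5737.5 - 2.5(35) = 5650.
After the shift, demand is Ld = 7523.5 - 2.5W.
The new intersection has 2118.5 = 9.5W, i.e. W = 223, L = 6966.
ΔL = 6966 - 5650 = 1316.

ΔL = 1316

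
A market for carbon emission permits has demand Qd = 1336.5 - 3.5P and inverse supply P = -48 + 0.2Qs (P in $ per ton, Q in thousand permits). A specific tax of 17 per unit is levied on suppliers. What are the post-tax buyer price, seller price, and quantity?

P_b = 139, P_s = 122, Q = 850

Inverting to quantity form: Qs = 240 + 5P.
With a tax of 17 on suppliers, they supply based on the net price P_s = P_b - 17, so Qs = 155 + 5P_b.
Equate demand and the shifted supply: 1336.5 - 3.5P_b = 155 + 5P_b, giving 8.5P_b = 1181.5, so P_b = 139.
So P_s = 122 and the quantity traded is Q = 1336.5 - 3.5(139) = 850.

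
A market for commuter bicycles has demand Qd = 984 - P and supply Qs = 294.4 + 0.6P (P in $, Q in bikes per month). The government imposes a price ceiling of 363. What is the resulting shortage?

At P = 363: Qd = 621 and Qs = 512.2.
Shortage = Qd - Qs = 621 - 512.2 = 108.8.

Shortage = 108.8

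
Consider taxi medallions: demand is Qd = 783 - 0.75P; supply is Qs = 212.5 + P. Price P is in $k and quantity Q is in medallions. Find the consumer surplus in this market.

The market clears where 783 - 0.75P = 212.5 + P. Rearranging, 1.75P = 570.5, hence P* = 326.
Substitute back: Q* = 783 - 0.75(326) = 538.5.
Demand choke price (Qd = 0): P = 783/0.75 = 1044. Consumer surplus = ½ × (1044 - 326) × 538.5 = 193321.5.

Consumer surplus = 193321.5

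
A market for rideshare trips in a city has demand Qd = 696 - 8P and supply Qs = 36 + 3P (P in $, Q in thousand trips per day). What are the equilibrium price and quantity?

Set Qd = Qs: 696 - 8P = 36 + 3P, so 660 = 11P and P* = 60.
Plugging P* into demand: Q* = 696 - 8(60) = 216.

P* = 60, Q* = 216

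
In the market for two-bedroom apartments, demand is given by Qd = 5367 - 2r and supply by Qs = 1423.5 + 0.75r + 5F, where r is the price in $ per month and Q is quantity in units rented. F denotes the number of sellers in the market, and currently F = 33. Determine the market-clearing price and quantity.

With F = 33, supply is Qs = 1588.5 + 0.75r.
Set Qd = Qs: 5367 - 2r = 1588.5 + 0.75r, so 3778.5 = 2.75r and r* = 1374.
Substitute back: Q* = 5367 - 2(1374) = 2619.

r* = 1374, Q* = 2619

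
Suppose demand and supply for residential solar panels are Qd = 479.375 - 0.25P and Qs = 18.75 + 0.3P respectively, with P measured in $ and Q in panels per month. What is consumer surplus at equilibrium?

Consumer surplus = 145800

At equilibrium Qd = Qs, so 479.375 - 0.25P = 18.75 + 0.3P; collecting terms, 460.625 = 0.55P and P* = 837.5.
From the demand curve, Q* = 479.375 - 0.25(837.5) = 270.
Demand choke price (Qd = 0): P = 479.375/0.25 = 1917.5. Consumer surplus = ½ × (1917.5 - 837.5) × 270 = 145800.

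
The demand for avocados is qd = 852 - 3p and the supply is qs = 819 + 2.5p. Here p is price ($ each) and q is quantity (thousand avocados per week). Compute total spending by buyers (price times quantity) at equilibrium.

Equating demand and supply, 852 - 3p = 819 + 2.5p gives 5.5p = 33, so p* = 6.
From the demand curve, q* = 852 - 3(6) = 834.
Total spending by buyers = p* × q* = 6 × 834 = 5004.

Total spending by buyers = 5004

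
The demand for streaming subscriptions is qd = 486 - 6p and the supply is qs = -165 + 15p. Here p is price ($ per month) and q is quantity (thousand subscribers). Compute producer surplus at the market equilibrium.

Set qd = qs: 486 - 6p = -165 + 15p, so 651 = 21p and p* = 31.
Substitute back: q* = 486 - 6(31) = 300.
Supply choke price (qs = 0): p = 11. Producer surplus = ½ × (31 - 11) × 300 = 3000.

Producer surplus = 3000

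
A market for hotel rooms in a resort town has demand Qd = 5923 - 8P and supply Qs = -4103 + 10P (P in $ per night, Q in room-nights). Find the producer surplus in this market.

Producer surplus = 107604.45

At equilibrium Qd = Qs, so 5923 - 8P = -4103 + 10P; collecting terms, 10026 = 18P and P* = 557.
Then Q* = 5923 - 8(557) = 1467.
Supply choke price (Qs = 0): P = 410.3. Producer surplus = ½ × (557 - 410.3) × 1467 = 107604.45.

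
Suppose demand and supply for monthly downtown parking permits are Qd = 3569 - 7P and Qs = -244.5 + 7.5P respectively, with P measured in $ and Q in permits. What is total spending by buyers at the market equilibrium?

Total spending by buyers = 454464

The market clears where 3569 - 7P = -244.5 + 7.5P. Rearranging, 14.5P = 3813.5, hence P* = 263.
Substitute back: Q* = 3569 - 7(263) = 1728.
Total spending by buyers = P* × Q* = 263 × 1728 = 454464.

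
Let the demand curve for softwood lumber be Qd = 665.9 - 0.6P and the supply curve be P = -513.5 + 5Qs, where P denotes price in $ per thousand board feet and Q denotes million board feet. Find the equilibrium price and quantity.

P* = 704, Q* = 243.5

Inverting to quantity form: Qs = 102.7 + 0.2P.
Set Qd = Qs: 665.9 - 0.6P = 102.7 + 0.2P, so 563.2 = 0.8P and P* = 704.
Then Q* = 665.9 - 0.6(704) = 243.5.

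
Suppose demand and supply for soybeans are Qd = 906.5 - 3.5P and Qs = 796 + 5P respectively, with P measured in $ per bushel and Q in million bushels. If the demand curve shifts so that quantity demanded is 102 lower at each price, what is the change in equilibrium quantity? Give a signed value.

ΔQ = -60

At equilibrium Qd = Qs, so 906.5 - 3.5P = 796 + 5P; collecting terms, 110.5 = 8.5P and P* = 13.
Plugging P* into demand: Q* = 906.5 - 3.5(13) = 861.
After the shift, demand is Qd = 804.5 - 3.5P.
Re-solving, 8.5P = 8.5 gives P = 1 and Q = 801.
ΔQ = 801 - 861 = -60.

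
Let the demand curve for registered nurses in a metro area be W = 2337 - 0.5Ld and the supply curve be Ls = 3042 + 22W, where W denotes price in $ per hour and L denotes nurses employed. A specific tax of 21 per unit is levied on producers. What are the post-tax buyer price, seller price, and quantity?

Inverting to quantity form: Ld = 4674 - 2W.
Producers keep W_s = W_b - 21 per unit, so supply in terms of the buyer price is Ls = 2580 + 22W_b.
Set Ld = Ls: 4674 - 2W_b = 2580 + 22W_b, so 2094 = 24W_b and W_b = 87.25.
So W_s = 66.25 and the quantity traded is L = 4674 - 2(87.25) = 4499.5.

W_b = 87.25, W_s = 66.25, L = 4499.5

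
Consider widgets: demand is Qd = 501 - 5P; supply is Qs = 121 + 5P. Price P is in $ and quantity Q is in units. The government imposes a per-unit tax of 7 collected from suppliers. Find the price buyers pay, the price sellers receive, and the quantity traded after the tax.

Suppliers keep P_s = P_b - 7 per unit, so supply in terms of the buyer price is Qs = 86 + 5P_b.
Market clearing requires 501 - 5P_b = 86 + 5P_b; hence 415 = 10P_b and P_b = 41.5.
So P_s = 34.5 and the quantity traded is Q = 501 - 5(41.5) = 293.5.

P_b = 41.5, P_s = 34.5, Q = 293.5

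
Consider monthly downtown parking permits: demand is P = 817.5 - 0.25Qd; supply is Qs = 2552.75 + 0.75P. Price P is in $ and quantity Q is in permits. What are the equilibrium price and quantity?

Solving each curve for Q: Qd = 3270 - 4P.
Equating demand and supply, 3270 - 4P = 2552.75 + 0.75P gives 4.75P = 717.25, so P* = 151.
Substitute back: Q* = 3270 - 4(151) = 2666.

P* = 151, Q* = 2666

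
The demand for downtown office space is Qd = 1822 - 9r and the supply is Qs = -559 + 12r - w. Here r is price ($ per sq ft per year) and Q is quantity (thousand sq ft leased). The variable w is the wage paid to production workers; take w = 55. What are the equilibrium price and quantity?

r* = 116, Q* = 778

With w = 55, supply is Qs = -614 + 12r.
The market clears where 1822 - 9r = -614 + 12r. Rearranging, 21r = 2436, hence r* = 116.
Plugging r* into demand: Q* = 1822 - 9(116) = 778.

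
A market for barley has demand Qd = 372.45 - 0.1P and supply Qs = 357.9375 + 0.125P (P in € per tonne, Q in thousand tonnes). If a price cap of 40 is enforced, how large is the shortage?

At P = 40: Qd = 368.45 and Qs = 362.9375.
Shortage = Qd - Qs = 368.45 - 362.9375 = 5.5125.

Shortage = 5.5125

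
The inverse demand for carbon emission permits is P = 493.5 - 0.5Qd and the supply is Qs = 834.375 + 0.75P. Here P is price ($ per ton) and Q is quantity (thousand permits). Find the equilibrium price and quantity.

Solving each curve for Q: Qd = 987 - 2P.
At equilibrium Qd = Qs, so 987 - 2P = 834.375 + 0.75P; collecting terms, 152.625 = 2.75P and P* = 55.5.
Then Q* = 987 - 2(55.5) = 876.

P* = 55.5, Q* = 876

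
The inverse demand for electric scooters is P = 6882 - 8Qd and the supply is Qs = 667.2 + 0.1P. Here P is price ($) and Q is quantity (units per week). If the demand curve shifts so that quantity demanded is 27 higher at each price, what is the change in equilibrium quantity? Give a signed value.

ΔQ = 12

Inverting to quantity form: Qd = 860.25 - 0.125P.
Set Qd = Qs: 860.25 - 0.125P = 667.2 + 0.1P, so 193.05 = 0.225P and P* = 858.
Then Q* = 860.25 - 0.125(858) = 753.
After the shift, demand is Qd = 887.25 - 0.125P.
Re-solving, 0.225P = 220.05 gives P = 978 and Q = 765.
ΔQ = 765 - 753 = 12.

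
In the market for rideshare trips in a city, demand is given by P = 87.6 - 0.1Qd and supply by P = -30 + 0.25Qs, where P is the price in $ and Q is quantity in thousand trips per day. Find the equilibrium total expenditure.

Solving each curve for Q: Qd = 876 - 10P and Qs = 120 + 4P.
The market clears where 876 - 10P = 120 + 4P. Rearranging, 14P = 756, hence P* = 54.
From the demand curve, Q* = 876 - 10(54) = 336.
Total expenditure = P* × Q* = 54 × 336 = 18144.

Total expenditure = 18144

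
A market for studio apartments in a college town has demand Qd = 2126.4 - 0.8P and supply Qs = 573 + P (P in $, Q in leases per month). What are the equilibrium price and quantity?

At equilibrium Qd = Qs, so 2126.4 - 0.8P = 573 + P; collecting terms, 1553.4 = 1.8P and P* = 863.
From the demand curve, Q* = 2126.4 - 0.8(863) = 1436.

P* = 863, Q* = 1436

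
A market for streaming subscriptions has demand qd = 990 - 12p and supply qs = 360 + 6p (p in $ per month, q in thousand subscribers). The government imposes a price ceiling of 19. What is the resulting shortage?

At p = 19: qd = 762 and qs = 474.
Shortage = qd - qs = 762 - 474 = 288.

Shortage = 288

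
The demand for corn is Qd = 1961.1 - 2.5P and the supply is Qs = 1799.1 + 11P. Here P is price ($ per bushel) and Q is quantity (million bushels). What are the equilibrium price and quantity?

P* = 12, Q* = 1931.1

At equilibrium Qd = Qs, so 1961.1 - 2.5P = 1799.1 + 11P; collecting terms, 162 = 13.5P and P* = 12.
Plugging P* into demand: Q* = 1961.1 - 2.5(12) = 1931.1.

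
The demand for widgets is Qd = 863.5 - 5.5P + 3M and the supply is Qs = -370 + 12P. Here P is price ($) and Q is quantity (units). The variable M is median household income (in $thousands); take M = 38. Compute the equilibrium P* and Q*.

P* = 77, Q* = 554

With M = 38, demand is Qd = 977.5 - 5.5P.
At equilibrium Qd = Qs, so 977.5 - 5.5P = -370 + 12P; collecting terms, 1347.5 = 17.5P and P* = 77.
From the demand curve, Q* = 977.5 - 5.5(77) = 554.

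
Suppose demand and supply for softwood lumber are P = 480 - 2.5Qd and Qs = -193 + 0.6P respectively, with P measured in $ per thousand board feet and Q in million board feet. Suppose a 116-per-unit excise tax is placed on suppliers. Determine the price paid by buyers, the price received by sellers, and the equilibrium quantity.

P_b = 454.6, P_s = 338.6, Q = 10.16

Solving each curve for Q: Qd = 192 - 0.4P.
Suppliers keep P_s = P_b - 116 per unit, so supply in terms of the buyer price is Qs = -262.6 + 0.6P_b.
Set Qd = Qs: 192 - 0.4P_b = -262.6 + 0.6P_b, so 454.6 = P_b and P_b = 454.6.
Then P_s = 454.6 - 116 = 338.6 and Q = 192 - 0.4(454.6) = 10.16.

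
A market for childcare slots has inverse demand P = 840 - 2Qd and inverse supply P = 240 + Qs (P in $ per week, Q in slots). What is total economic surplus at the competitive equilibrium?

Inverting to quantity form: Qd = 420 - 0.5P and Qs = -240 + P.
Set Qd = Qs: 420 - 0.5P = -240 + P, so 660 = 1.5P and P* = 440.
From the demand curve, Q* = 420 - 0.5(440) = 200.
Demand choke price = 840; supply choke price = 240. CS = ½(840 - 440)(200) = 40000; PS = ½(440 - 240)(200) = 20000. Total surplus = 60000.

Total surplus = 60000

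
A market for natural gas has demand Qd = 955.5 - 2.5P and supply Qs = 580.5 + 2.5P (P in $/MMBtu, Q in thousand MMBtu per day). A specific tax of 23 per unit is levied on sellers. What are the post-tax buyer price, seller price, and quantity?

P_b = 86.5, P_s = 63.5, Q = 739.25

Sellers keep P_s = P_b - 23 per unit, so supply in terms of the buyer price is Qs = 523 + 2.5P_b.
Equate demand and the shifted supply: 955.5 - 2.5P_b = 523 + 2.5P_b, giving 5P_b = 432.5, so P_b = 86.5.
Then P_s = 86.5 - 23 = 63.5 and Q = 955.5 - 2.5(86.5) = 739.25.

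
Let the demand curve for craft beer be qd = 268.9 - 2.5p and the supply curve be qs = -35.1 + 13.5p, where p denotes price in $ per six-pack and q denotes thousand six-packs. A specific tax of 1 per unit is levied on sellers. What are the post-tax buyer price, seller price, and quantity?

With a tax of 1 on sellers, they supply based on the net price p_s = p_b - 1, so qs = -48.6 + 13.5p_b.
Set qd = qs: 268.9 - 2.5p_b = -48.6 + 13.5p_b, so 317.5 = 16p_b and p_b = 19.84375.
Then p_s = 19.84375 - 1 = 18.84375 and q = 268.9 - 2.5(19.84375) = 219.290625.

p_b = 19.84375, p_s = 18.84375, q = 219.290625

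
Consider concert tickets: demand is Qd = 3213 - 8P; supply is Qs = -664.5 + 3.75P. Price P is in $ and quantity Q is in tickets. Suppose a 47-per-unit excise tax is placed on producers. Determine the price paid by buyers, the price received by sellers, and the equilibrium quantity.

P_b = 345, P_s = 298, Q = 453

With a tax of 47 on producers, they supply based on the net price P_s = P_b - 47, so Qs = -840.75 + 3.75P_b.
Set Qd = Qs: 3213 - 8P_b = -840.75 + 3.75P_b, so 4053.75 = 11.75P_b and P_b = 345.
Then P_s = 345 - 47 = 298 and Q = 3213 - 8(345) = 453.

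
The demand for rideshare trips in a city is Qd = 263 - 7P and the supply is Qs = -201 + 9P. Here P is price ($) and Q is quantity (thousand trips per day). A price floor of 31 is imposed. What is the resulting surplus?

Evaluating both curves at the floor price 31 gives Qd = 46, Qs = 78.
Surplus = Qs - Qd = 78 - 46 = 32.

Surplus = 32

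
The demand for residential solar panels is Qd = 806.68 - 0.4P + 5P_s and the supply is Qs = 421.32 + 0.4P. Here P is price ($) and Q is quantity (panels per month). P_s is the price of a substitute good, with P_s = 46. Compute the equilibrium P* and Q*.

With P_s = 46, demand is Qd = 1036.68 - 0.4P.
Set Qd = Qs: 1036.68 - 0.4P = 421.32 + 0.4P, so 615.36 = 0.8P and P* = 769.2.
Then Q* = 1036.68 - 0.4(769.2) = 729.

P* = 769.2, Q* = 729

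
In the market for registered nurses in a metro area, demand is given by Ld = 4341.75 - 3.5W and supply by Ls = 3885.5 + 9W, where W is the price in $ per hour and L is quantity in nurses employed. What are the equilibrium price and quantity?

W* = 36.5, L* = 4214

Set Ld = Ls: 4341.75 - 3.5W = 3885.5 + 9W, so 456.25 = 12.5W and W* = 36.5.
Substitute back: L* = 4341.75 - 3.5(36.5) = 4214.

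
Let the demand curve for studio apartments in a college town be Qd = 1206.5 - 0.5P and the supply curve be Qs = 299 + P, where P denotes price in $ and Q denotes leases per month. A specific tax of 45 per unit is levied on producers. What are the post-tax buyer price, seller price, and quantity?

The tax drives a wedge P_b - P_s = 45. Substituting P_s = P_b - 45 into supply: Qs = 254 + P_b.
Market clearing requires 1206.5 - 0.5P_b = 254 + P_b; hence 952.5 = 1.5P_b and P_b = 635.
Then P_s = 635 - 45 = 590 and Q = 1206.5 - 0.5(635) = 889.

P_b = 635, P_s = 590, Q = 889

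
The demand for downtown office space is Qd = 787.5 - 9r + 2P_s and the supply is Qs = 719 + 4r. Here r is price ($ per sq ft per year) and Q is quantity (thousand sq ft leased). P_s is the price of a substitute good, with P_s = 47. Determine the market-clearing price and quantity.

r* = 12.5, Q* = 769

With P_s = 47, demand is Qd = 881.5 - 9r.
The market clears where 881.5 - 9r = 719 + 4r. Rearranging, 13r = 162.5, hence r* = 12.5.
From the demand curve, Q* = 881.5 - 9(12.5) = 769.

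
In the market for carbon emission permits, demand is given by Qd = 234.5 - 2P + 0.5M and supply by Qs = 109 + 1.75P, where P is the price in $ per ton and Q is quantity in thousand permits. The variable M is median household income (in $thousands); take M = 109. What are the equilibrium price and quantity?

With M = 109, demand is Qd = 289 - 2P.
Set Qd = Qs: 289 - 2P = 109 + 1.75P, so 180 = 3.75P and P* = 48.
Plugging P* into demand: Q* = 289 - 2(48) = 193.

P* = 48, Q* = 193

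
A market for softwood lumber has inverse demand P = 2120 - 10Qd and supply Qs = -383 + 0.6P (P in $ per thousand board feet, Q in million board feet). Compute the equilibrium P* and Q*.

Solving each curve for Q: Qd = 212 - 0.1P.
The market clears where 212 - 0.1P = -383 + 0.6P. Rearranging, 0.7P = 595, hence P* = 850.
From the demand curve, Q* = 212 - 0.1(850) = 127.

P* = 850, Q* = 127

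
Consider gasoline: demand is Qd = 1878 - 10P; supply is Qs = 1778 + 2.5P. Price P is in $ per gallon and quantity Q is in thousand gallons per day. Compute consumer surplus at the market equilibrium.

Equating demand and supply, 1878 - 10P = 1778 + 2.5P gives 12.5P = 100, so P* = 8.
Substitute back: Q* = 1878 - 10(8) = 1798.
Demand choke price (Qd = 0): P = 1878/10 = 187.8. Consumer surplus = ½ × (187.8 - 8) × 1798 = 161640.2.

Consumer surplus = 161640.2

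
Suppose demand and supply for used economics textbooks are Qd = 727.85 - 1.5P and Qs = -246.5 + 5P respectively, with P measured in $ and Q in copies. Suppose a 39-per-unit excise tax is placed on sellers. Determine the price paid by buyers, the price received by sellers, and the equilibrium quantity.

Sellers keep P_s = P_b - 39 per unit, so supply in terms of the buyer price is Qs = -441.5 + 5P_b.
Set Qd = Qs: 727.85 - 1.5P_b = -441.5 + 5P_b, so 1169.35 = 6.5P_b and P_b = 179.9.
So P_s = 140.9 and the quantity traded is Q = 727.85 - 1.5(179.9) = 458.

P_b = 179.9, P_s = 140.9, Q = 458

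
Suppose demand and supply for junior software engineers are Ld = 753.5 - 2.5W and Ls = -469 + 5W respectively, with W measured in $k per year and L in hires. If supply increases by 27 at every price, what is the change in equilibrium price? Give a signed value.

Equating demand and supply, 753.5 - 2.5W = -469 + 5W gives 7.5W = 1222.5, so W* = 163.
Plugging W* into demand: L* = 753.5 - 2.5(163) = 346.
After the shift, supply is Ls = -442 + 5W.
New equilibrium: 1195.5 = 7.5W, so W = 159.4 and L = 355.
ΔW = 159.4 - 163 = -3.6.

ΔW = -3.6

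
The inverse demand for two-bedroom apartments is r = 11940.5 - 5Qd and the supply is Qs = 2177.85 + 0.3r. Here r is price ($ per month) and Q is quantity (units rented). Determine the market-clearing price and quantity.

r* = 420.5, Q* = 2304

Rewriting in direct form: Qd = 2388.1 - 0.2r.
The market clears where 2388.1 - 0.2r = 2177.85 + 0.3r. Rearranging, 0.5r = 210.25, hence r* = 420.5.
From the demand curve, Q* = 2388.1 - 0.2(420.5) = 2304.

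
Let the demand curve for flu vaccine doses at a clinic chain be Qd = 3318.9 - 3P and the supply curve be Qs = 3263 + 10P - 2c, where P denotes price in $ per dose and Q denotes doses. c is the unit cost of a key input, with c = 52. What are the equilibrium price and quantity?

P* = 12.3, Q* = 3282

With c = 52, supply is Qs = 3159 + 10P.
At equilibrium Qd = Qs, so 3318.9 - 3P = 3159 + 10P; collecting terms, 159.9 = 13P and P* = 12.3.
Plugging P* into demand: Q* = 3318.9 - 3(12.3) = 3282.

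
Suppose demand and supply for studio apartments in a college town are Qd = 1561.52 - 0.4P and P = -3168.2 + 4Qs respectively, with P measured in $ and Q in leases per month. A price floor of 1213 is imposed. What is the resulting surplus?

Surplus = 18.98

Solving each curve for Q: Qs = 792.05 + 0.25P.
Evaluating both curves at the floor price 1213 gives Qd = 1076.32, Qs = 1095.3.
Surplus = Qs - Qd = 1095.3 - 1076.32 = 18.98.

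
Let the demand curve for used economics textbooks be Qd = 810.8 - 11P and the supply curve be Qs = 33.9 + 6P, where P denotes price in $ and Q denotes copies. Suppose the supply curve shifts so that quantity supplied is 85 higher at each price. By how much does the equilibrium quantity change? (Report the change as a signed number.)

ΔQ = 55

Set Qd = Qs: 810.8 - 11P = 33.9 + 6P, so 776.9 = 17P and P* = 45.7.
Then Q* = 810.8 - 11(45.7) = 308.1.
After the shift, supply is Qs = 118.9 + 6P.
New equilibrium: 691.9 = 17P, so P = 40.7 and Q = 363.1.
ΔQ = 363.1 - 308.1 = 55.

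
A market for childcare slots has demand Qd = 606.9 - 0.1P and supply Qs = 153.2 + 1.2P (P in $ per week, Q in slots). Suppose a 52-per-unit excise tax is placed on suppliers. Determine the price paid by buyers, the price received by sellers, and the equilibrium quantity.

The tax drives a wedge P_b - P_s = 52. Substituting P_s = P_b - 52 into supply: Qs = 90.8 + 1.2P_b.
Market clearing requires 606.9 - 0.1P_b = 90.8 + 1.2P_b; hence 516.1 = 1.3P_b and P_b = 397.
So P_s = 345 and the quantity traded is Q = 606.9 - 0.1(397) = 567.2.

P_b = 397, P_s = 345, Q = 567.2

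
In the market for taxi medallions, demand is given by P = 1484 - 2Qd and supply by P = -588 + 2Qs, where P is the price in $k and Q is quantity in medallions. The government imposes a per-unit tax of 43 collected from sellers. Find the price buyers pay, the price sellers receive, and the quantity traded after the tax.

P_b = 469.5, P_s = 426.5, Q = 507.25

Inverting to quantity form: Qd = 742 - 0.5P and Qs = 294 + 0.5P.
The tax drives a wedge P_b - P_s = 43. Substituting P_s = P_b - 43 into supply: Qs = 272.5 + 0.5P_b.
Equate demand and the shifted supply: 742 - 0.5P_b = 272.5 + 0.5P_b, giving P_b = 469.5, so P_b = 469.5.
So P_s = 426.5 and the quantity traded is Q = 742 - 0.5(469.5) = 507.25.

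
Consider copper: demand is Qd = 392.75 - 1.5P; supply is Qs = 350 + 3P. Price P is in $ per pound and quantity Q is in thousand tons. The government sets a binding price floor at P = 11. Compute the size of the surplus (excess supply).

Evaluating both curves at the floor price 11 gives Qd = 376.25, Qs = 383.
Surplus = Qs - Qd = 383 - 376.25 = 6.75.

Surplus = 6.75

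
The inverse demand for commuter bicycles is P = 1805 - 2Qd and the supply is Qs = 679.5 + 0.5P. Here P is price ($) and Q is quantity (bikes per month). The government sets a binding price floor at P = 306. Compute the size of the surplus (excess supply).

Surplus = 83

In direct form, Qd = 902.5 - 0.5P.
At P = 306: Qd = 749.5 and Qs = 832.5.
Surplus = Qs - Qd = 832.5 - 749.5 = 83.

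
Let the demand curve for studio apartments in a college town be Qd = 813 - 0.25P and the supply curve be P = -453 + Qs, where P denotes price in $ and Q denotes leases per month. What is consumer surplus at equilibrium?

Consumer surplus = 1098162

Inverting to quantity form: Qs = 453 + P.
Set Qd = Qs: 813 - 0.25P = 453 + P, so 360 = 1.25P and P* = 288.
Plugging P* into demand: Q* = 813 - 0.25(288) = 741.
Demand choke price (Qd = 0): P = 813/0.25 = 3252. Consumer surplus = ½ × (3252 - 288) × 741 = 1098162.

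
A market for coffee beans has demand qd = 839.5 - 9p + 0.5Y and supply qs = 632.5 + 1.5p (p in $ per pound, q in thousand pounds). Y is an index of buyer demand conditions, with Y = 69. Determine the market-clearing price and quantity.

p* = 23, q* = 667

With Y = 69, demand is qd = 874 - 9p.
At equilibrium qd = qs, so 874 - 9p = 632.5 + 1.5p; collecting terms, 241.5 = 10.5p and p* = 23.
Then q* = 874 - 9(23) = 667.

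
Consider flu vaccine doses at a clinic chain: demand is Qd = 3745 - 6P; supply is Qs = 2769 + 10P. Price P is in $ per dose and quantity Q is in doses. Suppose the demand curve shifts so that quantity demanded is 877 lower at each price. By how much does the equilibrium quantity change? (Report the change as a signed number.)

The market clears where 3745 - 6P = 2769 + 10P. Rearranging, 16P = 976, hence P* = 61.
Substitute back: Q* = 3745 - 6(61) = 3379.
After the shift, demand is Qd = 2868 - 6P.
New equilibrium: 99 = 16P, so P = 6.1875 and Q = 2830.875.
ΔQ = 2830.875 - 3379 = -548.125.

ΔQ = -548.125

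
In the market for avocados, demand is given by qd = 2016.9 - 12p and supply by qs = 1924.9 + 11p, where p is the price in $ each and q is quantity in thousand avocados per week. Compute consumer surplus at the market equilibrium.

The market clears where 2016.9 - 12p = 1924.9 + 11p. Rearranging, 23p = 92, hence p* = 4.
Plugging p* into demand: q* = 2016.9 - 12(4) = 1968.9.
Demand choke price (qd = 0): p = 2016.9/12 = 168.075. Consumer surplus = ½ × (168.075 - 4) × 1968.9 = 161523.63375.

Consumer surplus = 161523.63375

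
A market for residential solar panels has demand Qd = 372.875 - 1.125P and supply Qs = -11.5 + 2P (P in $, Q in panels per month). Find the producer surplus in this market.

At equilibrium Qd = Qs, so 372.875 - 1.125P = -11.5 + 2P; collecting terms, 384.375 = 3.125P and P* = 123.
Then Q* = 372.875 - 1.125(123) = 234.5.
Supply choke price (Qs = 0): P = 5.75. Producer surplus = ½ × (123 - 5.75) × 234.5 = 13747.5625.

Producer surplus = 13747.5625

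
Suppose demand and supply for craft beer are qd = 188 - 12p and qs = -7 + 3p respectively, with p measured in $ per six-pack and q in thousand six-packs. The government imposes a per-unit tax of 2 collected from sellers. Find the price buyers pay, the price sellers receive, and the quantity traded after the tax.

With a tax of 2 on sellers, they supply based on the net price p_s = p_b - 2, so qs = -13 + 3p_b.
Equate demand and the shifted supply: 188 - 12p_b = -13 + 3p_b, giving 15p_b = 201, so p_b = 13.4.
Then p_s = 13.4 - 2 = 11.4 and q = 188 - 12(13.4) = 27.2.

p_b = 13.4, p_s = 11.4, q = 27.2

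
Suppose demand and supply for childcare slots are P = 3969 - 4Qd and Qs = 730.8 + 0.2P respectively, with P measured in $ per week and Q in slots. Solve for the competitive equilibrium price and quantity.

Solving each curve for Q: Qd = 992.25 - 0.25P.
Equating demand and supply, 992.25 - 0.25P = 730.8 + 0.2P gives 0.45P = 261.45, so P* = 581.
Then Q* = 992.25 - 0.25(581) = 847.

P* = 581, Q* = 847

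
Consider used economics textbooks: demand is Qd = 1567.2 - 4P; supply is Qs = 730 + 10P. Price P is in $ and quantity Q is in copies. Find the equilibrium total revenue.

At equilibrium Qd = Qs, so 1567.2 - 4P = 730 + 10P; collecting terms, 837.2 = 14P and P* = 59.8.
Plugging P* into demand: Q* = 1567.2 - 4(59.8) = 1328.
Total revenue = P* × Q* = 59.8 × 1328 = 79414.4.

Total revenue = 79414.4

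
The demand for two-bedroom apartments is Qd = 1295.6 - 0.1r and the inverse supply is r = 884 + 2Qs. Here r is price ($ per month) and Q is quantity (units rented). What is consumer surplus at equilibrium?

Consumer surplus = 5060180

Inverting to quantity form: Qs = -442 + 0.5r.
Set Qd = Qs: 1295.6 - 0.1r = -442 + 0.5r, so 1737.6 = 0.6r and r* = 2896.
Plugging r* into demand: Q* = 1295.6 - 0.1(2896) = 1006.
Demand choke price (Qd = 0): r = 1295.6/0.1 = 12956. Consumer surplus = ½ × (12956 - 2896) × 1006 = 5060180.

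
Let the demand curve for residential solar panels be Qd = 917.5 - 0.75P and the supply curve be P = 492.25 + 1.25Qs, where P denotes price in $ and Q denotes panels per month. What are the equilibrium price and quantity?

Solving each curve for Q: Qs = -393.8 + 0.8P.
Equating demand and supply, 917.5 - 0.75P = -393.8 + 0.8P gives 1.55P = 1311.3, so P* = 846.
From the demand curve, Q* = 917.5 - 0.75(846) = 283.

P* = 846, Q* = 283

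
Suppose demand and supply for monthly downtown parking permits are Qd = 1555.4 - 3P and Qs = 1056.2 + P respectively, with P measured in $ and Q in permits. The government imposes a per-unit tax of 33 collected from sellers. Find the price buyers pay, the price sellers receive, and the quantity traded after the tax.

P_b = 133.05, P_s = 100.05, Q = 1156.25

With a tax of 33 on sellers, they supply based on the net price P_s = P_b - 33, so Qs = 1023.2 + P_b.
Equate demand and the shifted supply: 1555.4 - 3P_b = 1023.2 + P_b, giving 4P_b = 532.2, so P_b = 133.05.
Then P_s = 133.05 - 33 = 100.05 and Q = 1555.4 - 3(133.05) = 1156.25.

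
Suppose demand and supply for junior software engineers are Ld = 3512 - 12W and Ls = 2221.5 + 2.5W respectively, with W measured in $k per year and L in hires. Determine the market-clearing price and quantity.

The market clears where 3512 - 12W = 2221.5 + 2.5W. Rearranging, 14.5W = 1290.5, hence W* = 89.
Substitute back: L* = 3512 - 12(89) = 2444.

W* = 89, L* = 2444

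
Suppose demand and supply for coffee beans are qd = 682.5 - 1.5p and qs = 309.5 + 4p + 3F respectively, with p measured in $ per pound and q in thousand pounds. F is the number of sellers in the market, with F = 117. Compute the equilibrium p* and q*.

p* = 4, q* = 676.5

With F = 117, supply is qs = 660.5 + 4p.
At equilibrium qd = qs, so 682.5 - 1.5p = 660.5 + 4p; collecting terms, 22 = 5.5p and p* = 4.
From the demand curve, q* = 682.5 - 1.5(4) = 676.5.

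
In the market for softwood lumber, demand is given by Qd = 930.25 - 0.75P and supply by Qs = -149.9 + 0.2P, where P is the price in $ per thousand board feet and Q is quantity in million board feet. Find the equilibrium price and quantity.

P* = 1137, Q* = 77.5

Set Qd = Qs: 930.25 - 0.75P = -149.9 + 0.2P, so 1080.15 = 0.95P and P* = 1137.
From the demand curve, Q* = 930.25 - 0.75(1137) = 77.5.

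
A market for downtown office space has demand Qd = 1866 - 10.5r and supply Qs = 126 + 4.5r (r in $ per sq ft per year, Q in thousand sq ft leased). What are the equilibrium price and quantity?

r* = 116, Q* = 648

At equilibrium Qd = Qs, so 1866 - 10.5r = 126 + 4.5r; collecting terms, 1740 = 15r and r* = 116.
Then Q* = 1866 - 10.5(116) = 648.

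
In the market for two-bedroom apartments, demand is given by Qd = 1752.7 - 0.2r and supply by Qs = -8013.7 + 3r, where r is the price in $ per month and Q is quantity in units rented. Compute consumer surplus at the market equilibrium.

Consumer surplus = 3262123.225

The market clears where 1752.7 - 0.2r = -8013.7 + 3r. Rearranging, 3.2r = 9766.4, hence r* = 3052.
Plugging r* into demand: Q* = 1752.7 - 0.2(3052) = 1142.3.
Demand choke price (Qd = 0): r = 1752.7/0.2 = 8763.5. Consumer surplus = ½ × (8763.5 - 3052) × 1142.3 = 3262123.225.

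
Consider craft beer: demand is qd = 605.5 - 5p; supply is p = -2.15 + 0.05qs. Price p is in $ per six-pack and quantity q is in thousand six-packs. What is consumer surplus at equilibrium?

In direct form, qs = 43 + 20p.
The market clears where 605.5 - 5p = 43 + 20p. Rearranging, 25p = 562.5, hence p* = 22.5.
Plugging p* into demand: q* = 605.5 - 5(22.5) = 493.
Demand choke price (qd = 0): p = 605.5/5 = 121.1. Consumer surplus = ½ × (121.1 - 22.5) × 493 = 24304.9.

Consumer surplus = 24304.9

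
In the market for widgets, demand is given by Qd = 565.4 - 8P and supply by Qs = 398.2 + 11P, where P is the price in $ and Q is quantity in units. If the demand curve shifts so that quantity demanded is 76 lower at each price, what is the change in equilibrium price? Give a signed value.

The market clears where 565.4 - 8P = 398.2 + 11P. Rearranging, 19P = 167.2, hence P* = 8.8.
Plugging P* into demand: Q* = 565.4 - 8(8.8) = 495.
After the shift, demand is Qd = 489.4 - 8P.
New equilibrium: 91.2 = 19P, so P = 4.8 and Q = 451.
ΔP = 4.8 - 8.8 = -4.

ΔP = -4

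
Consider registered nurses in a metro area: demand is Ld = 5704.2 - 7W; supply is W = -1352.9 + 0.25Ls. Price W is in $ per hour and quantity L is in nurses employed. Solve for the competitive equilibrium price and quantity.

Solving each curve for L: Ls = 5411.6 + 4W.
The market clears where 5704.2 - 7W = 5411.6 + 4W. Rearranging, 11W = 292.6, hence W* = 26.6.
Then L* = 5704.2 - 7(26.6) = 5518.

W* = 26.6, L* = 5518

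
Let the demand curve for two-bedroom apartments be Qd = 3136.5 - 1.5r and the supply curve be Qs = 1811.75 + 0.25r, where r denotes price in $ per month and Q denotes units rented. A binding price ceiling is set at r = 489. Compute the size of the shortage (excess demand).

Shortage = 469

Evaluating both curves at the ceiling price 489 gives Qd = 2403, Qs = 1934.
Shortage = Qd - Qs = 2403 - 1934 = 469.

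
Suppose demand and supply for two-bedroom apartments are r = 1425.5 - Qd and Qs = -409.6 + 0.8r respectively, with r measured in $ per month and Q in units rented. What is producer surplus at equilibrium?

Producer surplus = 103022.5

Rewriting in direct form: Qd = 1425.5 - r.
The market clears where 1425.5 - r = -409.6 + 0.8r. Rearranging, 1.8r = 1835.1, hence r* = 1019.5.
Then Q* = 1425.5 - 1019.5 = 406.
Supply choke price (Qs = 0): r = 512. Producer surplus = ½ × (1019.5 - 512) × 406 = 103022.5.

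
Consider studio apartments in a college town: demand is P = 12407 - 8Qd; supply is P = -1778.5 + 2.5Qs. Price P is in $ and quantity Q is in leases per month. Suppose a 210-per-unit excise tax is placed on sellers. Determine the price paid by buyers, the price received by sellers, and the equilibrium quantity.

Inverting to quantity form: Qd = 1550.875 - 0.125P and Qs = 711.4 + 0.4P.
The tax drives a wedge P_b - P_s = 210. Substituting P_s = P_b - 210 into supply: Qs = 627.4 + 0.4P_b.
Equate demand and the shifted supply: 1550.875 - 0.125P_b = 627.4 + 0.4P_b, giving 0.525P_b = 923.475, so P_b = 1759.
So P_s = 1549 and the quantity traded is Q = 1550.875 - 0.125(1759) = 1331.

P_b = 1759, P_s = 1549, Q = 1331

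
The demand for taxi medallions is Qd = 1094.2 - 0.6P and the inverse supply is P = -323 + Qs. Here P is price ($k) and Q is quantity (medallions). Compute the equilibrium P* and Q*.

P* = 482, Q* = 805

Rewriting in direct form: Qs = 323 + P.
Equating demand and supply, 1094.2 - 0.6P = 323 + P gives 1.6P = 771.2, so P* = 482.
Plugging P* into demand: Q* = 1094.2 - 0.6(482) = 805.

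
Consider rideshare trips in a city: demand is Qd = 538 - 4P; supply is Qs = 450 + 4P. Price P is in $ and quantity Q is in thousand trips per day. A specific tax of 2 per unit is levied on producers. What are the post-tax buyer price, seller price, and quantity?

P_b = 12, P_s = 10, Q = 490

The tax drives a wedge P_b - P_s = 2. Substituting P_s = P_b - 2 into supply: Qs = 442 + 4P_b.
Set Qd = Qs: 538 - 4P_b = 442 + 4P_b, so 96 = 8P_b and P_b = 12.
So P_s = 10 and the quantity traded is Q = 538 - 4(12) = 490.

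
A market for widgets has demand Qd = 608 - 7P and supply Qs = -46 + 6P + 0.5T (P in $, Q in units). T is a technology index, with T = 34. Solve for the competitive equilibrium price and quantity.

P* = 49, Q* = 265

With T = 34, supply is Qs = -29 + 6P.
Equating demand and supply, 608 - 7P = -29 + 6P gives 13P = 637, so P* = 49.
Plugging P* into demand: Q* = 608 - 7(49) = 265.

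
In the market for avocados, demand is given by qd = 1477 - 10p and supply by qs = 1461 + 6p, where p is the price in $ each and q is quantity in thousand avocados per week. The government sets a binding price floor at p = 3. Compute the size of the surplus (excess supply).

Evaluating both curves at the floor price 3 gives qd = 1447, qs = 1479.
Surplus = qs - qd = 1479 - 1447 = 32.

Surplus = 32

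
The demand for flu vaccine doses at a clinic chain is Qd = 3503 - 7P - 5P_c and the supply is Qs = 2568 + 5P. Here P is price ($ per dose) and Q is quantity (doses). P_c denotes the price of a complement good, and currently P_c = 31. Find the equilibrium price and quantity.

With P_c = 31, demand is Qd = 3348 - 7P.
The market clears where 3348 - 7P = 2568 + 5P. Rearranging, 12P = 780, hence P* = 65.
Then Q* = 3348 - 7(65) = 2893.

P* = 65, Q* = 2893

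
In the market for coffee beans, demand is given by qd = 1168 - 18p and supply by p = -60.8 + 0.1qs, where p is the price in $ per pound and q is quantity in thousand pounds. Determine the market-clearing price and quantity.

Rewriting in direct form: qs = 608 + 10p.
Equating demand and supply, 1168 - 18p = 608 + 10p gives 28p = 560, so p* = 20.
Substitute back: q* = 1168 - 18(20) = 808.

p* = 20, q* = 808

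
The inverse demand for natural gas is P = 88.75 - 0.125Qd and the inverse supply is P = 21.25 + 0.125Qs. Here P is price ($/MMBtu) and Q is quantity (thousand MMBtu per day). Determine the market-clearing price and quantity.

In direct form, Qd = 710 - 8P and Qs = -170 + 8P.
At equilibrium Qd = Qs, so 710 - 8P = -170 + 8P; collecting terms, 880 = 16P and P* = 55.
Then Q* = 710 - 8(55) = 270.

P* = 55, Q* = 270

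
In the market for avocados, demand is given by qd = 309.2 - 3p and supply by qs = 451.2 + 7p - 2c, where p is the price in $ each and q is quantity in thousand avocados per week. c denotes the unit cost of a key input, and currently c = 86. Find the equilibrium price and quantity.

With c = 86, supply is qs = 279.2 + 7p.
Set qd = qs: 309.2 - 3p = 279.2 + 7p, so 30 = 10p and p* = 3.
Substitute back: q* = 309.2 - 3(3) = 300.2.

p* = 3, q* = 300.2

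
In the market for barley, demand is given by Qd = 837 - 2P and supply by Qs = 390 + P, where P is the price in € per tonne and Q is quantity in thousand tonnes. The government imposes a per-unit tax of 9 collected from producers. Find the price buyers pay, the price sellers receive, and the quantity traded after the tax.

With a tax of 9 on producers, they supply based on the net price P_s = P_b - 9, so Qs = 381 + P_b.
Market clearing requires 837 - 2P_b = 381 + P_b; hence 456 = 3P_b and P_b = 152.
Then P_s = 152 - 9 = 143 and Q = 837 - 2(152) = 533.

P_b = 152, P_s = 143, Q = 533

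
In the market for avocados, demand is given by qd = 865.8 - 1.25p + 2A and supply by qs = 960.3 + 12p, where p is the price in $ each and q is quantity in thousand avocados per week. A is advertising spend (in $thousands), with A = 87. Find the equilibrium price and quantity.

With A = 87, demand is qd = 1039.8 - 1.25p.
Equating demand and supply, 1039.8 - 1.25p = 960.3 + 12p gives 13.25p = 79.5, so p* = 6.
Plugging p* into demand: q* = 1039.8 - 1.25(6) = 1032.3.

p* = 6, q* = 1032.3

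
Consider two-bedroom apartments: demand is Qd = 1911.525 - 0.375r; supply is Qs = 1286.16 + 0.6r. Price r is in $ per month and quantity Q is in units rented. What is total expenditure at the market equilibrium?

Total expenditure = 1071779.4

Set Qd = Qs: 1911.525 - 0.375r = 1286.16 + 0.6r, so 625.365 = 0.975r and r* = 641.4.
From the demand curve, Q* = 1911.525 - 0.375(641.4) = 1671.
Total expenditure = r* × Q* = 641.4 × 1671 = 1071779.4.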